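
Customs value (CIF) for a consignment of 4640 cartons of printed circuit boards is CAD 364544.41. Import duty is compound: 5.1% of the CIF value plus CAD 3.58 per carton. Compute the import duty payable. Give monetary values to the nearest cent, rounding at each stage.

Ad valorem component: 364544.41 × 5.1% = 18591.76
Specific component: 4640 × 3.58 = 16611.20
Import duty = 18591.76 + 16611.20 = 35202.96

Import duty: CAD 35202.96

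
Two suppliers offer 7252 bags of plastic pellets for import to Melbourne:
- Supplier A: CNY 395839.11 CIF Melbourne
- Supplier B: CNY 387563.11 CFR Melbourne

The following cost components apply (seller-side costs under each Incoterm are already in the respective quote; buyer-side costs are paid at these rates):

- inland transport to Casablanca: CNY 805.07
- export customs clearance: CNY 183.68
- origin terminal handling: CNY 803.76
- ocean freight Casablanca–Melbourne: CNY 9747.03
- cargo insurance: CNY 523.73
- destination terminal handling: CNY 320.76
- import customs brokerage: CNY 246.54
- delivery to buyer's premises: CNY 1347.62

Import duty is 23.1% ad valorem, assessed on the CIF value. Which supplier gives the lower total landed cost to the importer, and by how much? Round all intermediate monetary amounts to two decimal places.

Supplier A (CIF):
The CIF price already equals the CIF value: 395839.11
Import duty = 395839.11 × 23.1% = 91438.83
Buyer bears (A): 320.76 + 246.54 + 1347.62 = 1914.92
Landed cost (A) = invoice 395839.11 + 1914.92 + duty 91438.83 = 489192.86
Supplier B (CFR):
CIF value = CFR price + insurance = 387563.11 + 523.73 = 388086.84
Import duty = 388086.84 × 23.1% = 89648.06
Buyer bears (B): 523.73 + 320.76 + 246.54 + 1347.62 = 2438.65
Landed cost (B) = invoice 387563.11 + 2438.65 + duty 89648.06 = 479649.82
Difference = |489192.86 − 479649.82| = 9543.04

Supplier B is cheaper by CNY 9543.04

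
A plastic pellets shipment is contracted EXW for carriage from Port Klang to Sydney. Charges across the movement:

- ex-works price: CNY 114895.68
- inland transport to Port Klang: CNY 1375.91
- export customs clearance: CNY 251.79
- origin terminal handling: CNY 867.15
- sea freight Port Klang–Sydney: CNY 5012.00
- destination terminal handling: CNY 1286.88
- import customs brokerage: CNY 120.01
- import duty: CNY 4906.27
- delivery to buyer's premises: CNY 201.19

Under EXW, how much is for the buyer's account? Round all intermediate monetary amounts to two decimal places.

Buyer's account: CNY 14021.20

EXW: the seller makes goods available at their premises; the buyer bears all onward costs.
Seller's account: goods 114895.68 = 114895.68
Buyer's account: inland to port 1375.91 + export clearance 251.79 + origin terminal 867.15 + freight 5012.00 + destination terminal 1286.88 + brokerage 120.01 + duty 4906.27 + delivery 201.19 = 14021.20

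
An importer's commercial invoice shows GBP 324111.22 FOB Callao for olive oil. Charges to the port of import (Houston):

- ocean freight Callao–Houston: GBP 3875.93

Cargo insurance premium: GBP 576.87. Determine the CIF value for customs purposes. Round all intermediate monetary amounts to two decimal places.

CIF = FOB price + freight + insurance
CIF = 324111.22 + 3875.93 + 576.87 = 328564.02

CIF value: GBP 328564.02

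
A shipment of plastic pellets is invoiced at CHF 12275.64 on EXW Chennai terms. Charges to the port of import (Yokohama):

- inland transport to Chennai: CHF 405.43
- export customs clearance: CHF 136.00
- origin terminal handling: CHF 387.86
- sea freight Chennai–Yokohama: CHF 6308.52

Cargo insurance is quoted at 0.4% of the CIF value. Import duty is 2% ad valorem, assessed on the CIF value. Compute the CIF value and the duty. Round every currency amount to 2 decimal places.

CIF value: CHF 19591.82; import duty: CHF 391.84

Let C be the CIF value. C = EXW price + pre-shipment costs + freight + 0.4% × C
C − 0.4% × C = 12275.64 + 405.43 + 136.00 + 387.86 + 6308.52
0.996 × C = 19513.45
C = 19513.45 / 0.996 = 19591.82
Insurance premium = 0.4% × 19591.82 = 78.37
Import duty = 19591.82 × 2% = 391.84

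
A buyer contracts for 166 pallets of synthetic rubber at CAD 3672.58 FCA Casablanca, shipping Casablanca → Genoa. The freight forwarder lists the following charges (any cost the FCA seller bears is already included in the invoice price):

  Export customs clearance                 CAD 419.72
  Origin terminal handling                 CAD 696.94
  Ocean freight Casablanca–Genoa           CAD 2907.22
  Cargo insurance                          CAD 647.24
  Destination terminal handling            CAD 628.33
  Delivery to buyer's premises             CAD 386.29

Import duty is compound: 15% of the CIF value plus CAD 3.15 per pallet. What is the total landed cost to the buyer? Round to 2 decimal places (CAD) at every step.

FCA: the seller delivers export-cleared goods to the carrier; the buyer bears costs from that point.
Already in the invoice (seller's account under FCA): export clearance — exclude.
CIF value = FCA price + origin terminal + freight + insurance = 3672.58 + 696.94 + 2907.22 + 647.24 = 7923.98
Ad valorem component: 7923.98 × 15% = 1188.60
Specific component: 166 × 3.15 = 522.90
Import duty = 1188.60 + 522.90 = 1711.50
Buyer bears: origin terminal 696.94 + freight 2907.22 + insurance 647.24 + destination terminal 628.33 + delivery 386.29 + duty 1711.50 = 6977.52
Landed cost = invoice 3672.58 + 6977.52 = 10650.10

Total landed cost: CAD 10650.10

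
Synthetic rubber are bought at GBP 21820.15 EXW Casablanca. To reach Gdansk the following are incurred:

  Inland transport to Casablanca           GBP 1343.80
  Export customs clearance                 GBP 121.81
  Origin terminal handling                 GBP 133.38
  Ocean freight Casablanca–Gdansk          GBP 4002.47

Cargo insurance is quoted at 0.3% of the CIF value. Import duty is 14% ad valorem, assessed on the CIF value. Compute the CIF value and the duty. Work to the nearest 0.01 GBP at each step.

CIF value: GBP 27504.12; import duty: GBP 3850.58

Let C be the CIF value. C = EXW price + pre-shipment costs + freight + 0.3% × C
C − 0.3% × C = 21820.15 + 1343.80 + 121.81 + 133.38 + 4002.47
0.997 × C = 27421.61
C = 27421.61 / 0.997 = 27504.12
Insurance premium = 0.3% × 27504.12 = 82.51
Import duty = 27504.12 × 14% = 3850.58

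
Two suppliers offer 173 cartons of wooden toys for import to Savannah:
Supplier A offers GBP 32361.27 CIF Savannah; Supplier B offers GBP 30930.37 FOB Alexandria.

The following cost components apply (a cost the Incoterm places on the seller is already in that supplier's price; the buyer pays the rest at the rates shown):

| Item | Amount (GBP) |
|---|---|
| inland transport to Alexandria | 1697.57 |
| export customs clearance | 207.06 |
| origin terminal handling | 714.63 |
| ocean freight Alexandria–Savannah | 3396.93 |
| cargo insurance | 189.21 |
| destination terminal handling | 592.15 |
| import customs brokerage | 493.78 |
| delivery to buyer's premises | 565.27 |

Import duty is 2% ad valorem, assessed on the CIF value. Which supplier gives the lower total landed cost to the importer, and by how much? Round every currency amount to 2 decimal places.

Supplier A (CIF):
The CIF price already equals the CIF value: 32361.27
Import duty = 32361.27 × 2% = 647.23
Buyer bears (A): 592.15 + 493.78 + 565.27 = 1651.20
Landed cost (A) = invoice 32361.27 + 1651.20 + duty 647.23 = 34659.70
Supplier B (FOB):
CIF value = FOB price + freight + insurance = 30930.37 + 3396.93 + 189.21 = 34516.51
Import duty = 34516.51 × 2% = 690.33
Buyer bears (B): 3396.93 + 189.21 + 592.15 + 493.78 + 565.27 = 5237.34
Landed cost (B) = invoice 30930.37 + 5237.34 + duty 690.33 = 36858.04
Difference = |34659.70 − 36858.04| = 2198.34

Supplier A is cheaper by GBP 2198.34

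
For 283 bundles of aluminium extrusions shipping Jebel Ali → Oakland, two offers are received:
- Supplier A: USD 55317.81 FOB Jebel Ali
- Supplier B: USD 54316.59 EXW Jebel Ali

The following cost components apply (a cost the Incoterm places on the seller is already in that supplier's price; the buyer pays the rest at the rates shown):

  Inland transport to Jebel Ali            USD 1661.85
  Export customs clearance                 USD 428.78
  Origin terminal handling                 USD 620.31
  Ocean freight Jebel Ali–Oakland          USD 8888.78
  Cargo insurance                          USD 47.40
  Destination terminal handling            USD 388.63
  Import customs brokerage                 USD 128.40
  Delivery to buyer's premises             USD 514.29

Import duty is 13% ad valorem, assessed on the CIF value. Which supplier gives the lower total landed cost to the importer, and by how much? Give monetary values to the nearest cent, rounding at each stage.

Supplier A is cheaper by USD 1931.98

Supplier A (FOB):
CIF value = FOB price + freight + insurance = 55317.81 + 8888.78 + 47.40 = 64253.99
Import duty = 64253.99 × 13% = 8353.02
Buyer bears (A): 8888.78 + 47.40 + 388.63 + 128.40 + 514.29 = 9967.50
Landed cost (A) = invoice 55317.81 + 9967.50 + duty 8353.02 = 73638.33
Supplier B (EXW):
CIF value = EXW price + inland to port + export clearance + origin terminal + freight + insurance = 54316.59 + 1661.85 + 428.78 + 620.31 + 8888.78 + 47.40 = 65963.71
Import duty = 65963.71 × 13% = 8575.28
Buyer bears (B): 1661.85 + 428.78 + 620.31 + 8888.78 + 47.40 + 388.63 + 128.40 + 514.29 = 12678.44
Landed cost (B) = invoice 54316.59 + 12678.44 + duty 8575.28 = 75570.31
Difference = |73638.33 − 75570.31| = 1931.98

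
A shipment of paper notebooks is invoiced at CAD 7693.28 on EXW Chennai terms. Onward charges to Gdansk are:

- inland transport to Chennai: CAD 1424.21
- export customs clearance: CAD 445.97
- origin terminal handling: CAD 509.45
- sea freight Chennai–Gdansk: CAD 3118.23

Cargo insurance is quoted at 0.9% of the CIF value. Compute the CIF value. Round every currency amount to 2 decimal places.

Let C be the CIF value. C = EXW price + pre-shipment costs + freight + 0.9% × C
C − 0.9% × C = 7693.28 + 1424.21 + 445.97 + 509.45 + 3118.23
0.991 × C = 13191.14
C = 13191.14 / 0.991 = 13310.94
Insurance premium = 0.9% × 13310.94 = 119.80

CIF value: CAD 13310.94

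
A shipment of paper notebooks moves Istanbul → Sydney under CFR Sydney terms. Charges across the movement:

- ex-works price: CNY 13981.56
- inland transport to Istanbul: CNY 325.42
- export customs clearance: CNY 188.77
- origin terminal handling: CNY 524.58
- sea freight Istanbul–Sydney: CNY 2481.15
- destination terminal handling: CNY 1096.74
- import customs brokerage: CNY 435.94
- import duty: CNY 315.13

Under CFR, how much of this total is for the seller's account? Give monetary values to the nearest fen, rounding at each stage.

CFR: the seller pays costs through ocean freight to the destination port, but not insurance.
Seller's account: goods 13981.56 + inland to port 325.42 + export clearance 188.77 + origin terminal 524.58 + freight 2481.15 = 17501.48
Buyer's account: destination terminal 1096.74 + brokerage 435.94 + duty 315.13 = 1847.81

Seller's account: CNY 17501.48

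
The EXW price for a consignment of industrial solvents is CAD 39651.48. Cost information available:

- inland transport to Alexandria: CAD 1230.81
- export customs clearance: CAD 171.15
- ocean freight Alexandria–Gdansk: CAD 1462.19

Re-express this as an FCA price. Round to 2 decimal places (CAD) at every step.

Not relevant to the conversion: freight — on the buyer under both terms; not part of either seller's price.
From EXW to FCA, the seller additionally bears: inland to port, export clearance.
FCA price = 39651.48 + 1230.81 + 171.15 = 41053.44

FCA price: CAD 41053.44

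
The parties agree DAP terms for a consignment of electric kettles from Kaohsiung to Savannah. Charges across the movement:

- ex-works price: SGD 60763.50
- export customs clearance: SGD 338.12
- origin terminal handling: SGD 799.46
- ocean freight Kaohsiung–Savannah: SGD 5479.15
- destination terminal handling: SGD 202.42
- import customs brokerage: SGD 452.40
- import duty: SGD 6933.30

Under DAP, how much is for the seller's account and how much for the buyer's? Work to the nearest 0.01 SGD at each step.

Seller: SGD 67582.65; buyer: SGD 7385.70

DAP: the seller bears all costs to the named destination except import duty and clearance.
Seller's account: goods 60763.50 + export clearance 338.12 + origin terminal 799.46 + freight 5479.15 + destination terminal 202.42 = 67582.65
Buyer's account: brokerage 452.40 + duty 6933.30 = 7385.70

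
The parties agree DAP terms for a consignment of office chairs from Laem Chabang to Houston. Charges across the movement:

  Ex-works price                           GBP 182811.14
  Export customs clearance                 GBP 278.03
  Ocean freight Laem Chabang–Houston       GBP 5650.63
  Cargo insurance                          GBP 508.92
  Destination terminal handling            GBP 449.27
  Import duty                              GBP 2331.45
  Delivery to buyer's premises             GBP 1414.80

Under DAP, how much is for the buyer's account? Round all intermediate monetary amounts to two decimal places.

Buyer's account: GBP 2331.45

DAP: the seller bears all costs to the named destination except import duty and clearance.
Seller's account: goods 182811.14 + export clearance 278.03 + freight 5650.63 + insurance 508.92 + destination terminal 449.27 + delivery 1414.80 = 191112.79
Buyer's account: duty 2331.45 = 2331.45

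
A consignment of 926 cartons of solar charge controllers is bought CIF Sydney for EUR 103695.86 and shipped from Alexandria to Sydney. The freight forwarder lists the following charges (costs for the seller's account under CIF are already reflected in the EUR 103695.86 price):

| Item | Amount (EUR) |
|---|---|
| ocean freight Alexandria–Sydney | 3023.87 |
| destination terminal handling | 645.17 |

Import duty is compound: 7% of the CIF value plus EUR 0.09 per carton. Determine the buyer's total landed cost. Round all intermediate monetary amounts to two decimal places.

Total landed cost: EUR 111683.08

CIF: the seller pays costs through ocean freight and marine insurance to the destination port.
Already in the invoice (seller's account under CIF): freight — exclude.
The CIF price already equals the CIF value: 103695.86
Ad valorem component: 103695.86 × 7% = 7258.71
Specific component: 926 × 0.09 = 83.34
Import duty = 7258.71 + 83.34 = 7342.05
Buyer bears: destination terminal 645.17 + duty 7342.05 = 7987.22
Landed cost = invoice 103695.86 + 7987.22 = 111683.08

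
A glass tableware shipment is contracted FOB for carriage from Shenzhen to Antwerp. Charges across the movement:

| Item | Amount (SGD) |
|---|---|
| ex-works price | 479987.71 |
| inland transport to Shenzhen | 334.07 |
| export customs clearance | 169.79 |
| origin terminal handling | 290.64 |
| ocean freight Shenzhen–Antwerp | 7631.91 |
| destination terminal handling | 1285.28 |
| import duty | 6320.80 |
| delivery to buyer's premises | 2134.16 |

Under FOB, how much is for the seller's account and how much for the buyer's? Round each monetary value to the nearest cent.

Seller: SGD 480782.21; buyer: SGD 17372.15

FOB: the seller bears costs until goods are on board at the origin port; the buyer bears freight, insurance and all costs thereafter.
Seller's account: goods 479987.71 + inland to port 334.07 + export clearance 169.79 + origin terminal 290.64 = 480782.21
Buyer's account: freight 7631.91 + destination terminal 1285.28 + duty 6320.80 + delivery 2134.16 = 17372.15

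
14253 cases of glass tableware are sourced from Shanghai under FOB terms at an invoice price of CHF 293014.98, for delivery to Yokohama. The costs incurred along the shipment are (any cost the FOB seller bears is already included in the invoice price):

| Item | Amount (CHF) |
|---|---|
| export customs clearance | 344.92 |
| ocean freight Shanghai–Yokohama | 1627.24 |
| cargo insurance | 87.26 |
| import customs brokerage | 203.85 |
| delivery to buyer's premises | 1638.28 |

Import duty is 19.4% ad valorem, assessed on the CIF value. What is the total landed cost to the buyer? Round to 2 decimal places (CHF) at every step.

FOB: the seller bears costs until goods are on board at the origin port; the buyer bears freight, insurance and all costs thereafter.
Already in the invoice (seller's account under FOB): export clearance — exclude.
CIF value = FOB price + freight + insurance = 293014.98 + 1627.24 + 87.26 = 294729.48
Import duty = 294729.48 × 19.4% = 57177.52
Buyer bears: freight 1627.24 + insurance 87.26 + brokerage 203.85 + delivery 1638.28 + duty 57177.52 = 60734.15
Landed cost = invoice 293014.98 + 60734.15 = 353749.13

Total landed cost: CHF 353749.13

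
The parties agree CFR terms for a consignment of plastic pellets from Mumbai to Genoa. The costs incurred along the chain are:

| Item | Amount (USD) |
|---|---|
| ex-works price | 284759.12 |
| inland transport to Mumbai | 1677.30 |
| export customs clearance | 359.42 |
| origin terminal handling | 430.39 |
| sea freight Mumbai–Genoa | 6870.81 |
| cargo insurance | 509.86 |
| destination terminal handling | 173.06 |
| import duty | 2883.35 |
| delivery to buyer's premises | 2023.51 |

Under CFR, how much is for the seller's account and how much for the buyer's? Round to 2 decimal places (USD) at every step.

Seller: USD 294097.04; buyer: USD 5589.78

CFR: the seller pays costs through ocean freight to the destination port, but not insurance.
Seller's account: goods 284759.12 + inland to port 1677.30 + export clearance 359.42 + origin terminal 430.39 + freight 6870.81 = 294097.04
Buyer's account: insurance 509.86 + destination terminal 173.06 + duty 2883.35 + delivery 2023.51 = 5589.78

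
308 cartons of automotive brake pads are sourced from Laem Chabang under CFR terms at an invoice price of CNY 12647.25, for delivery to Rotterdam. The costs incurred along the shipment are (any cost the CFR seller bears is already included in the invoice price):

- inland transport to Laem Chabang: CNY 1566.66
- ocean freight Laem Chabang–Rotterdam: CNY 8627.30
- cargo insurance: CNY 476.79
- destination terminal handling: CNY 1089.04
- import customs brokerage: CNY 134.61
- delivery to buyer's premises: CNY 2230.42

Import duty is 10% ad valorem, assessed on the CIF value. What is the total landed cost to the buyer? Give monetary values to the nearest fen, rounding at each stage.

Total landed cost: CNY 17890.51

CFR: the seller pays costs through ocean freight to the destination port, but not insurance.
Already in the invoice (seller's account under CFR): inland to port, freight — exclude.
CIF value = CFR price + insurance = 12647.25 + 476.79 = 13124.04
Import duty = 13124.04 × 10% = 1312.40
Buyer bears: insurance 476.79 + destination terminal 1089.04 + brokerage 134.61 + delivery 2230.42 + duty 1312.40 = 5243.26
Landed cost = invoice 12647.25 + 5243.26 = 17890.51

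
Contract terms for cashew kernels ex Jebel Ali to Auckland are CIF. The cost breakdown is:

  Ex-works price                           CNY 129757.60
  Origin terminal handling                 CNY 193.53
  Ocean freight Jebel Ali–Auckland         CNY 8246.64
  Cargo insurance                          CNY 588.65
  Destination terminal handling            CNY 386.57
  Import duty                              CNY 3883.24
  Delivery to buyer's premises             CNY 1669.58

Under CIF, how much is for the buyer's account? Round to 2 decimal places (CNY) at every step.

CIF: the seller pays costs through ocean freight and marine insurance to the destination port.
Seller's account: goods 129757.60 + origin terminal 193.53 + freight 8246.64 + insurance 588.65 = 138786.42
Buyer's account: destination terminal 386.57 + duty 3883.24 + delivery 1669.58 = 5939.39

Buyer's account: CNY 5939.39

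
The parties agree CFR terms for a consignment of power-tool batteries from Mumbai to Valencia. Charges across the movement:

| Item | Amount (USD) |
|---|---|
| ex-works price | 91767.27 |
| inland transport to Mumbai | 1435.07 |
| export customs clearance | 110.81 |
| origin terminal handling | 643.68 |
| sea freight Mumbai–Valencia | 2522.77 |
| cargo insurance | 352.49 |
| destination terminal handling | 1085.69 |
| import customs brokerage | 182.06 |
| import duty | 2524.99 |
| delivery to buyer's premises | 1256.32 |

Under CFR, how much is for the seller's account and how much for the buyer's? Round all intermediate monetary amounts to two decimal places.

Seller: USD 96479.60; buyer: USD 5401.55

CFR: the seller pays costs through ocean freight to the destination port, but not insurance.
Seller's account: goods 91767.27 + inland to port 1435.07 + export clearance 110.81 + origin terminal 643.68 + freight 2522.77 = 96479.60
Buyer's account: insurance 352.49 + destination terminal 1085.69 + brokerage 182.06 + duty 2524.99 + delivery 1256.32 = 5401.55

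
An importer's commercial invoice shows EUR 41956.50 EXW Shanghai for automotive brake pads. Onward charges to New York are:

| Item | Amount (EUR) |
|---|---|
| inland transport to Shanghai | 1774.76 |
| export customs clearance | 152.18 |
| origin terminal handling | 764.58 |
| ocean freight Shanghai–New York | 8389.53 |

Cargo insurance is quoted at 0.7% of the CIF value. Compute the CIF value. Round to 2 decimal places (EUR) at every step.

CIF value: EUR 53411.43

Let C be the CIF value. C = EXW price + pre-shipment costs + freight + 0.7% × C
C − 0.7% × C = 41956.50 + 1774.76 + 152.18 + 764.58 + 8389.53
0.993 × C = 53037.55
C = 53037.55 / 0.993 = 53411.43
Insurance premium = 0.7% × 53411.43 = 373.88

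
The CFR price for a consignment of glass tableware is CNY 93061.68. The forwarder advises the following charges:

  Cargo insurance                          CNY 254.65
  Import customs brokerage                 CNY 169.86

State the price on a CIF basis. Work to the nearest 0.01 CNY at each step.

Not relevant to the conversion: brokerage — on the buyer under both terms; not part of either seller's price.
From CFR to CIF, the seller additionally bears: insurance.
CIF price = 93061.68 + 254.65 = 93316.33

CIF price: CNY 93316.33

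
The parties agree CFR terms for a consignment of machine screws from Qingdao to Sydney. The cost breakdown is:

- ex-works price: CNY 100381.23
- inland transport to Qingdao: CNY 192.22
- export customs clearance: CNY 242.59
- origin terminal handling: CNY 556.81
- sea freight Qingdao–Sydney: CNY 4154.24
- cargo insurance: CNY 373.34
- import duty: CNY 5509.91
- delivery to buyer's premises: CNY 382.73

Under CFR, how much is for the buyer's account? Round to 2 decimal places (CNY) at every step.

CFR: the seller pays costs through ocean freight to the destination port, but not insurance.
Seller's account: goods 100381.23 + inland to port 192.22 + export clearance 242.59 + origin terminal 556.81 + freight 4154.24 = 105527.09
Buyer's account: insurance 373.34 + duty 5509.91 + delivery 382.73 = 6265.98

Buyer's account: CNY 6265.98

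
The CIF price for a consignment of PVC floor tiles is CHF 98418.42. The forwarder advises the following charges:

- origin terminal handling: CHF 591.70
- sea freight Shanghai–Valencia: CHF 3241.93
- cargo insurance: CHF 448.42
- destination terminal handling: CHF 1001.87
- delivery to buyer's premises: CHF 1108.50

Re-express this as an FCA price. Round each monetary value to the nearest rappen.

Not relevant to the conversion: delivery, destination terminal — on the buyer under both terms; not part of either seller's price.
From CIF to FCA, the seller no longer bears: origin terminal, freight, insurance.
FCA price = 98418.42 − 591.70 − 3241.93 − 448.42 = 94136.37

FCA price: CHF 94136.37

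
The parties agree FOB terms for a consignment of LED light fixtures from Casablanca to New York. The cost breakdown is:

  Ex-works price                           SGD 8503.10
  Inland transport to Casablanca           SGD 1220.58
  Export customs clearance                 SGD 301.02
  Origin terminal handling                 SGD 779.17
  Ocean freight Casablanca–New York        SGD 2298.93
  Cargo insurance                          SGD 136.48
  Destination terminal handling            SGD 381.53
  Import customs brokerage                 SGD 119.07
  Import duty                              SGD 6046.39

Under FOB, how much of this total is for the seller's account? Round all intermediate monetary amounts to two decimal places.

Seller's account: SGD 10803.87

FOB: the seller bears costs until goods are on board at the origin port; the buyer bears freight, insurance and all costs thereafter.
Seller's account: goods 8503.10 + inland to port 1220.58 + export clearance 301.02 + origin terminal 779.17 = 10803.87
Buyer's account: freight 2298.93 + insurance 136.48 + destination terminal 381.53 + brokerage 119.07 + duty 6046.39 = 8982.40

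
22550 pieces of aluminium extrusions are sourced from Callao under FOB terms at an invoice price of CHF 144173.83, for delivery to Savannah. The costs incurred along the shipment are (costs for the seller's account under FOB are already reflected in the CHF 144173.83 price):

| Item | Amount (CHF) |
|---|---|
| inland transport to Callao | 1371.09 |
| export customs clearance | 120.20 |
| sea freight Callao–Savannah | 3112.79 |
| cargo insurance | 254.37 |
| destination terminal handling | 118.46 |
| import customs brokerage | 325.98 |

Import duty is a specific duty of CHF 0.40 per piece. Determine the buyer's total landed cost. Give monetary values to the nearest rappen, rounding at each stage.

FOB: the seller bears costs until goods are on board at the origin port; the buyer bears freight, insurance and all costs thereafter.
Already in the invoice (seller's account under FOB): inland to port, export clearance — exclude.
CIF value = FOB price + freight + insurance = 144173.83 + 3112.79 + 254.37 = 147540.99
Import duty = 22550 × 0.40 = 9020.00
Buyer bears: freight 3112.79 + insurance 254.37 + destination terminal 118.46 + brokerage 325.98 + duty 9020.00 = 12831.60
Landed cost = invoice 144173.83 + 12831.60 = 157005.43

Total landed cost: CHF 157005.43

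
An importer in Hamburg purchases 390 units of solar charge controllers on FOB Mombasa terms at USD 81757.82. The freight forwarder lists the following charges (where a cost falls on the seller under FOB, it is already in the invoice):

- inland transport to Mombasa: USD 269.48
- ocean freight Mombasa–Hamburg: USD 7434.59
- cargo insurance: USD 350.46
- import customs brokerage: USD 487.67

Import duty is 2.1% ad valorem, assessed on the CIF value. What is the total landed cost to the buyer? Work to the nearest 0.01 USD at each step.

Total landed cost: USD 91910.94

FOB: the seller bears costs until goods are on board at the origin port; the buyer bears freight, insurance and all costs thereafter.
Already in the invoice (seller's account under FOB): inland to port — exclude.
CIF value = FOB price + freight + insurance = 81757.82 + 7434.59 + 350.46 = 89542.87
Import duty = 89542.87 × 2.1% = 1880.40
Buyer bears: freight 7434.59 + insurance 350.46 + brokerage 487.67 + duty 1880.40 = 10153.12
Landed cost = invoice 81757.82 + 10153.12 = 91910.94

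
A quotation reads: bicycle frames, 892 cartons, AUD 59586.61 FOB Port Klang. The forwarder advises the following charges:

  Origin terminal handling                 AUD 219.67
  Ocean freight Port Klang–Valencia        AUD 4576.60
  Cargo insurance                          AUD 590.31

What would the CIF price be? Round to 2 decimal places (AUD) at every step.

CIF price: AUD 64753.52

Not relevant to the conversion: origin terminal — on the seller under both FOB and CIF; already in the FOB price and stays in the CIF price.
From FOB to CIF, the seller additionally bears: freight, insurance.
CIF price = 59586.61 + 4576.60 + 590.31 = 64753.52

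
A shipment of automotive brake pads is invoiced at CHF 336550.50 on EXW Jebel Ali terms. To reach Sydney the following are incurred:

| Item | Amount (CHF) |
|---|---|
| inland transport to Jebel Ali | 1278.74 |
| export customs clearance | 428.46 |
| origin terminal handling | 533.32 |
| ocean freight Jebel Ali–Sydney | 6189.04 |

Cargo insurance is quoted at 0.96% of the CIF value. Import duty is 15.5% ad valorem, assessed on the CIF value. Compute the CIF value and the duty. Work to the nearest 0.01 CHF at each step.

CIF value: CHF 348323.97; import duty: CHF 53990.22

Let C be the CIF value. C = EXW price + pre-shipment costs + freight + 0.96% × C
C − 0.96% × C = 336550.50 + 1278.74 + 428.46 + 533.32 + 6189.04
0.9904 × C = 344980.06
C = 344980.06 / 0.9904 = 348323.97
Insurance premium = 0.96% × 348323.97 = 3343.91
Import duty = 348323.97 × 15.5% = 53990.22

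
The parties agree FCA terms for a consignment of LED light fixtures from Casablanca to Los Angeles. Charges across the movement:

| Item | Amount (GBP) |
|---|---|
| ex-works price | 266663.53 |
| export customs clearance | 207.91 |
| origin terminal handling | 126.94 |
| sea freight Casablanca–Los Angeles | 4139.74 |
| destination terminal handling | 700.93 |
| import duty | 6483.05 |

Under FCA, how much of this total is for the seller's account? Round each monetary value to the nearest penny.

Seller's account: GBP 266871.44

FCA: the seller delivers export-cleared goods to the carrier; the buyer bears costs from that point.
Seller's account: goods 266663.53 + export clearance 207.91 = 266871.44
Buyer's account: origin terminal 126.94 + freight 4139.74 + destination terminal 700.93 + duty 6483.05 = 11450.66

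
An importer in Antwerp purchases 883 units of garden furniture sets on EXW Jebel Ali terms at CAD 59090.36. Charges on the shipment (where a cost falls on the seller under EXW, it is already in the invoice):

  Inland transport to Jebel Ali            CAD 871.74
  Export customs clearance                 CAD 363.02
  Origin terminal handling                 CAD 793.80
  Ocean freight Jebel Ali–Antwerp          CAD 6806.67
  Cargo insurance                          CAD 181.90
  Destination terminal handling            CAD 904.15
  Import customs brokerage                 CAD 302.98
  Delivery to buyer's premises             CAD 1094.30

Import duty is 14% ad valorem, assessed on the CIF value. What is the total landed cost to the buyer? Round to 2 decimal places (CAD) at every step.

EXW: the seller makes goods available at their premises; the buyer bears all onward costs.
CIF value = EXW price + inland to port + export clearance + origin terminal + freight + insurance = 59090.36 + 871.74 + 363.02 + 793.80 + 6806.67 + 181.90 = 68107.49
Import duty = 68107.49 × 14% = 9535.05
Buyer bears: inland to port 871.74 + export clearance 363.02 + origin terminal 793.80 + freight 6806.67 + insurance 181.90 + destination terminal 904.15 + brokerage 302.98 + delivery 1094.30 + duty 9535.05 = 20853.61
Landed cost = invoice 59090.36 + 20853.61 = 79943.97

Total landed cost: CAD 79943.97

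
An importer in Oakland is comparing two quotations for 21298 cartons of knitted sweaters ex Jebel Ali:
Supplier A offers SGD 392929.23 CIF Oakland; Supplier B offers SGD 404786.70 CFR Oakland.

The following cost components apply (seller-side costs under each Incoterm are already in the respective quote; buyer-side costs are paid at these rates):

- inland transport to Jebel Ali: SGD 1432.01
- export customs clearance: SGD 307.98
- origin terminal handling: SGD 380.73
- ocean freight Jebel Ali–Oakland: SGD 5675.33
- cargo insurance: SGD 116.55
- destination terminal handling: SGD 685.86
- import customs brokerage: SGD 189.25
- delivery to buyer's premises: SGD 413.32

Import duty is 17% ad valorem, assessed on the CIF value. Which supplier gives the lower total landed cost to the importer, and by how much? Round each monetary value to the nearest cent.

Supplier A (CIF):
The CIF price already equals the CIF value: 392929.23
Import duty = 392929.23 × 17% = 66797.97
Buyer bears (A): 685.86 + 189.25 + 413.32 = 1288.43
Landed cost (A) = invoice 392929.23 + 1288.43 + duty 66797.97 = 461015.63
Supplier B (CFR):
CIF value = CFR price + insurance = 404786.70 + 116.55 = 404903.25
Import duty = 404903.25 × 17% = 68833.55
Buyer bears (B): 116.55 + 685.86 + 189.25 + 413.32 = 1404.98
Landed cost (B) = invoice 404786.70 + 1404.98 + duty 68833.55 = 475025.23
Difference = |461015.63 − 475025.23| = 14009.60

Supplier A is cheaper by SGD 14009.60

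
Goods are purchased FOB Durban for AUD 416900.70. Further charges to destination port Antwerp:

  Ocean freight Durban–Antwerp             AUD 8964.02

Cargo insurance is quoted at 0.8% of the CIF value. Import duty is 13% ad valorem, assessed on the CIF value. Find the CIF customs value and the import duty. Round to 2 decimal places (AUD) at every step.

CIF value: AUD 429299.11; import duty: AUD 55808.88

Let C be the CIF value. C = FOB price + freight + 0.8% × C
C − 0.8% × C = 416900.70 + 8964.02
0.992 × C = 425864.72
C = 425864.72 / 0.992 = 429299.11
Insurance premium = 0.8% × 429299.11 = 3434.39
Import duty = 429299.11 × 13% = 55808.88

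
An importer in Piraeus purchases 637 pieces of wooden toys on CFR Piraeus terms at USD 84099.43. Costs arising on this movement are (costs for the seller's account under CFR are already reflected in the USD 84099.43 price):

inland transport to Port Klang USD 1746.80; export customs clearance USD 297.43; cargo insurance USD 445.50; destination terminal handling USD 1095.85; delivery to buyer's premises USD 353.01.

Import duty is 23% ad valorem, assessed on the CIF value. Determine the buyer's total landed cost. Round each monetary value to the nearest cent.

Total landed cost: USD 105439.12

CFR: the seller pays costs through ocean freight to the destination port, but not insurance.
Already in the invoice (seller's account under CFR): inland to port, export clearance — exclude.
CIF value = CFR price + insurance = 84099.43 + 445.50 = 84544.93
Import duty = 84544.93 × 23% = 19445.33
Buyer bears: insurance 445.50 + destination terminal 1095.85 + delivery 353.01 + duty 19445.33 = 21339.69
Landed cost = invoice 84099.43 + 21339.69 = 105439.12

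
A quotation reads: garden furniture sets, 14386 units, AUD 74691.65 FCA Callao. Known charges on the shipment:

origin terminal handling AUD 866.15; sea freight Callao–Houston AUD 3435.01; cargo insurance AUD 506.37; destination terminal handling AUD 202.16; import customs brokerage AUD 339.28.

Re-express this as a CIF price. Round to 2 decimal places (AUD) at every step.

CIF price: AUD 79499.18

Not relevant to the conversion: destination terminal, brokerage — on the buyer under both terms; not part of either seller's price.
From FCA to CIF, the seller additionally bears: origin terminal, freight, insurance.
CIF price = 74691.65 + 866.15 + 3435.01 + 506.37 = 79499.18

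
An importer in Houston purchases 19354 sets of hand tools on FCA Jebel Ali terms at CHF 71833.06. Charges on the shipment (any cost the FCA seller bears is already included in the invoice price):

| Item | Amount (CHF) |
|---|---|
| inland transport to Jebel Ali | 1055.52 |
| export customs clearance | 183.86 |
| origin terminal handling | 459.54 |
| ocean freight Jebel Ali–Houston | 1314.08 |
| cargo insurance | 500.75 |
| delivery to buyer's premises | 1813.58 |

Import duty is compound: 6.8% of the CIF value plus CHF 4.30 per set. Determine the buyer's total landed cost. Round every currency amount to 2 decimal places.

Total landed cost: CHF 164182.52

FCA: the seller delivers export-cleared goods to the carrier; the buyer bears costs from that point.
Already in the invoice (seller's account under FCA): inland to port, export clearance — exclude.
CIF value = FCA price + origin terminal + freight + insurance = 71833.06 + 459.54 + 1314.08 + 500.75 = 74107.43
Ad valorem component: 74107.43 × 6.8% = 5039.31
Specific component: 19354 × 4.30 = 83222.20
Import duty = 5039.31 + 83222.20 = 88261.51
Buyer bears: origin terminal 459.54 + freight 1314.08 + insurance 500.75 + delivery 1813.58 + duty 88261.51 = 92349.46
Landed cost = invoice 71833.06 + 92349.46 = 164182.52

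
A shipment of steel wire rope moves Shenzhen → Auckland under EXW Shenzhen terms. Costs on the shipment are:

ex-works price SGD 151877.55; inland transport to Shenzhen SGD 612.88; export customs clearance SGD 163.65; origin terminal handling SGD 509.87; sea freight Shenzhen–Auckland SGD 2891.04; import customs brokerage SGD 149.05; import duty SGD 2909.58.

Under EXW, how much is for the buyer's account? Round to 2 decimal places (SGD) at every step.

EXW: the seller makes goods available at their premises; the buyer bears all onward costs.
Seller's account: goods 151877.55 = 151877.55
Buyer's account: inland to port 612.88 + export clearance 163.65 + origin terminal 509.87 + freight 2891.04 + brokerage 149.05 + duty 2909.58 = 7236.07

Buyer's account: SGD 7236.07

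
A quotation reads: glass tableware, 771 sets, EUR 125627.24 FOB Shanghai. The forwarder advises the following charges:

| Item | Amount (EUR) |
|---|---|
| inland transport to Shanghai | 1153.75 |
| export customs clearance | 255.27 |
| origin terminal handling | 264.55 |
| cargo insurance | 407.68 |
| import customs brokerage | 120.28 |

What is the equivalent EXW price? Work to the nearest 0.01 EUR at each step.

Not relevant to the conversion: insurance, brokerage — on the buyer under both terms; not part of either seller's price.
From FOB to EXW, the seller no longer bears: inland to port, export clearance, origin terminal.
EXW price = 125627.24 − 1153.75 − 255.27 − 264.55 = 123953.67

EXW price: EUR 123953.67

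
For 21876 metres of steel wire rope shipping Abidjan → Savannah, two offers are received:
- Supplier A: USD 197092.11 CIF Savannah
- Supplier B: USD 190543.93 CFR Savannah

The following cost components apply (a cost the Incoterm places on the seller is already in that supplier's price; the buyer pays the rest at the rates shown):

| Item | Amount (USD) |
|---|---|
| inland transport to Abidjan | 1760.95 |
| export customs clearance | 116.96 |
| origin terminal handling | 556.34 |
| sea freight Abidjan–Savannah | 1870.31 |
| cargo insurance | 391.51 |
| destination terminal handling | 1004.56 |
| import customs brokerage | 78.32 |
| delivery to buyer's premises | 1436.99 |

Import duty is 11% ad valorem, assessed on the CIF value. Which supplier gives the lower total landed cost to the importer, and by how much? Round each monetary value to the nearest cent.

Supplier A (CIF):
The CIF price already equals the CIF value: 197092.11
Import duty = 197092.11 × 11% = 21680.13
Buyer bears (A): 1004.56 + 78.32 + 1436.99 = 2519.87
Landed cost (A) = invoice 197092.11 + 2519.87 + duty 21680.13 = 221292.11
Supplier B (CFR):
CIF value = CFR price + insurance = 190543.93 + 391.51 = 190935.44
Import duty = 190935.44 × 11% = 21002.90
Buyer bears (B): 391.51 + 1004.56 + 78.32 + 1436.99 = 2911.38
Landed cost (B) = invoice 190543.93 + 2911.38 + duty 21002.90 = 214458.21
Difference = |221292.11 − 214458.21| = 6833.90

Supplier B is cheaper by USD 6833.90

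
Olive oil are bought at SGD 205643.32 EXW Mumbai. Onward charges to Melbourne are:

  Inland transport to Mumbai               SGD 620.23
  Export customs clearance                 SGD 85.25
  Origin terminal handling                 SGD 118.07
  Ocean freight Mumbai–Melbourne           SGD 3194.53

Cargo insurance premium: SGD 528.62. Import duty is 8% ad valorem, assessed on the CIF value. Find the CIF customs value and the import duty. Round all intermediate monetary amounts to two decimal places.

CIF = EXW price + pre-shipment costs + freight + insurance
CIF = 205643.32 + 620.23 + 85.25 + 118.07 + 3194.53 + 528.62 = 210190.02
Import duty = 210190.02 × 8% = 16815.20

CIF value: SGD 210190.02; import duty: SGD 16815.20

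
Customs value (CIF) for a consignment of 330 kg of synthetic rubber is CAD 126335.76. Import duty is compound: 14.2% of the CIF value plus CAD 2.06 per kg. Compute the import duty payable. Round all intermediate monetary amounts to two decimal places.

Import duty: CAD 18619.48

Ad valorem component: 126335.76 × 14.2% = 17939.68
Specific component: 330 × 2.06 = 679.80
Import duty = 17939.68 + 679.80 = 18619.48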